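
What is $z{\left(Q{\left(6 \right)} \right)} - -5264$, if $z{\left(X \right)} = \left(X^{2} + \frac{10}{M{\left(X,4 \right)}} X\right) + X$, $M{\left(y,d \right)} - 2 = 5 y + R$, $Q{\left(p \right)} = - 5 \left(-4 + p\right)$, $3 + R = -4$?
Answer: $\frac{58914}{11} \approx 5355.8$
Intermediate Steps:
$R = -7$ ($R = -3 - 4 = -7$)
$Q{\left(p \right)} = 20 - 5 p$
$M{\left(y,d \right)} = -5 + 5 y$ ($M{\left(y,d \right)} = 2 + \left(5 y - 7\right) = 2 + \left(-7 + 5 y\right) = -5 + 5 y$)
$z{\left(X \right)} = X + X^{2} + \frac{10 X}{-5 + 5 X}$ ($z{\left(X \right)} = \left(X^{2} + \frac{10}{-5 + 5 X} X\right) + X = \left(X^{2} + \frac{10 X}{-5 + 5 X}\right) + X = X + X^{2} + \frac{10 X}{-5 + 5 X}$)
$z{\left(Q{\left(6 \right)} \right)} - -5264 = \frac{\left(20 - 30\right) + \left(20 - 30\right)^{3}}{-1 + \left(20 - 30\right)} - -5264 = \frac{\left(20 - 30\right) + \left(20 - 30\right)^{3}}{-1 + \left(20 - 30\right)} + 5264 = \frac{-10 + \left(-10\right)^{3}}{-1 - 10} + 5264 = \frac{-10 - 1000}{-11} + 5264 = \left(- \frac{1}{11}\right) \left(-1010\right) + 5264 = \frac{1010}{11} + 5264 = \frac{58914}{11}$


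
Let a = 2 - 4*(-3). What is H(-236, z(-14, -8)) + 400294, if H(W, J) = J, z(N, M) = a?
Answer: 400308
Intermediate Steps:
a = 14 (a = 2 + 12 = 14)
z(N, M) = 14
H(-236, z(-14, -8)) + 400294 = 14 + 400294 = 400308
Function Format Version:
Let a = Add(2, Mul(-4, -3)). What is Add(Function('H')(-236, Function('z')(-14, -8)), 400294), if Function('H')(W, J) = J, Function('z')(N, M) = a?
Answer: 400308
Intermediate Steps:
a = 14 (a = Add(2, 12) = 14)
Function('z')(N, M) = 14
Add(Function('H')(-236, Function('z')(-14, -8)), 400294) = Add(14, 400294) = 400308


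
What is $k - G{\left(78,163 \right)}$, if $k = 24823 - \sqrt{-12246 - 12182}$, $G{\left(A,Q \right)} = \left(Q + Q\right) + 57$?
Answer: $24440 - 2 i \sqrt{6107} \approx 24440.0 - 156.29 i$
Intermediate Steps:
$G{\left(A,Q \right)} = 57 + 2 Q$ ($G{\left(A,Q \right)} = 2 Q + 57 = 57 + 2 Q$)
$k = 24823 - 2 i \sqrt{6107}$ ($k = 24823 - \sqrt{-24428} = 24823 - 2 i \sqrt{6107} \approx 24823.0 - 156.29 i$)
$k - G{\left(78,163 \right)} = \left(24823 - 2 i \sqrt{6107}\right) - \left(57 + 2 \cdot 163\right) = \left(24823 - 2 i \sqrt{6107}\right) - \left(57 + 326\right) = \left(24823 - 2 i \sqrt{6107}\right) - 383 = 24440 - 2 i \sqrt{6107}$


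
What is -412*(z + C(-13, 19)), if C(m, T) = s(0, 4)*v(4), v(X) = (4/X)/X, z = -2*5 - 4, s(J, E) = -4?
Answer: 6180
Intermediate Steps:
z = -14 (z = -10 - 4 = -14)
v(X) = 4/X²
C(m, T) = -1 (C(m, T) = -16/4² = -16/16 = -4*¼ = -1)
-412*(z + C(-13, 19)) = -412*(-14 - 1) = -412*(-15) = 6180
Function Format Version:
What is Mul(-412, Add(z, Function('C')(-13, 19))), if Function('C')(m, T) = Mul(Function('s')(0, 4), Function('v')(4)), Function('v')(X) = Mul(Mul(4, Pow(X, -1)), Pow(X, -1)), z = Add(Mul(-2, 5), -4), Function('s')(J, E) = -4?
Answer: 6180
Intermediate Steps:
z = -14 (z = Add(-10, -4) = -14)
Function('v')(X) = Mul(4, Pow(X, -2))
Function('C')(m, T) = -1 (Function('C')(m, T) = Mul(-4, Mul(4, Pow(4, -2))) = Mul(-4, Mul(4, Rational(1, 16))) = Mul(-4, Rational(1, 4)) = -1)
Mul(-412, Add(z, Function('C')(-13, 19))) = Mul(-412, Add(-14, -1)) = Mul(-412, -15) = 6180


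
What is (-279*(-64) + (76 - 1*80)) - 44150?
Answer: -26298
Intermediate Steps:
(-279*(-64) + (76 - 1*80)) - 44150 = (17856 + (76 - 80)) - 44150 = (17856 - 4) - 44150 = 17852 - 44150 = -26298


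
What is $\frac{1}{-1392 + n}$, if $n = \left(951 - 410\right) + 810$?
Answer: $- \frac{1}{41} \approx -0.02439$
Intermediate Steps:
$n = 1351$ ($n = 541 + 810 = 1351$)
$\frac{1}{-1392 + n} = \frac{1}{-1392 + 1351} = \frac{1}{-41} = - \frac{1}{41}$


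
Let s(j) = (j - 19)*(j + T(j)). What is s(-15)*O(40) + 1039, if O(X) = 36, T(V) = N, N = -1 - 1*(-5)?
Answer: 14503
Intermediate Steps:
N = 4 (N = -1 + 5 = 4)
T(V) = 4
s(j) = (-19 + j)*(4 + j) (s(j) = (j - 19)*(j + 4) = (-19 + j)*(4 + j))
s(-15)*O(40) + 1039 = (-76 + (-15)² - 15*(-15))*36 + 1039 = (-76 + 225 + 225)*36 + 1039 = 374*36 + 1039 = 13464 + 1039 = 14503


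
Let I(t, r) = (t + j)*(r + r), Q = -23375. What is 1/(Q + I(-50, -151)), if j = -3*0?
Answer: -1/8275 ≈ -0.00012085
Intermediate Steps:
j = 0
I(t, r) = 2*r*t (I(t, r) = (t + 0)*(r + r) = t*(2*r) = 2*r*t)
1/(Q + I(-50, -151)) = 1/(-23375 + 2*(-151)*(-50)) = 1/(-23375 + 15100) = 1/(-8275) = -1/8275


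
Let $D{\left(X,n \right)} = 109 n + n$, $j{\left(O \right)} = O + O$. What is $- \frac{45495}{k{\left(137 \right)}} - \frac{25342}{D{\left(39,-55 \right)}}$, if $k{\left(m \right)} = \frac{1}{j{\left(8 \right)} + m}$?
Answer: $- \frac{21056210704}{3025} \approx -6.9607 \cdot 10^{6}$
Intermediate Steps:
$j{\left(O \right)} = 2 O$
$D{\left(X,n \right)} = 110 n$
$k{\left(m \right)} = \frac{1}{16 + m}$ ($k{\left(m \right)} = \frac{1}{2 \cdot 8 + m} = \frac{1}{16 + m}$)
$- \frac{45495}{k{\left(137 \right)}} - \frac{25342}{D{\left(39,-55 \right)}} = - \frac{45495}{\frac{1}{16 + 137}} - \frac{25342}{110 \left(-55\right)} = - \frac{45495}{\frac{1}{153}} - \frac{25342}{-6050} = - 45495 \frac{1}{\frac{1}{153}} - - \frac{12671}{3025} = \left(-45495\right) 153 + \frac{12671}{3025} = -6960735 + \frac{12671}{3025} = - \frac{21056210704}{3025}$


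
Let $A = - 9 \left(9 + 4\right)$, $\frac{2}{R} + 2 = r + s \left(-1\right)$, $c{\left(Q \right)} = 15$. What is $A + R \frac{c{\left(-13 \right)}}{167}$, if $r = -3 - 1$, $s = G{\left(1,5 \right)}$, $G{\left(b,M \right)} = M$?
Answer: $- \frac{214959}{1837} \approx -117.02$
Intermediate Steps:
$s = 5$
$r = -4$ ($r = -3 - 1 = -4$)
$R = - \frac{2}{11}$ ($R = \frac{2}{-2 + \left(-4 + 5 \left(-1\right)\right)} = \frac{2}{-2 - 9} = \frac{2}{-11} = 2 \left(- \frac{1}{11}\right) = - \frac{2}{11} \approx -0.18182$)
$A = -117$ ($A = \left(-9\right) 13 = -117$)
$A + R \frac{c{\left(-13 \right)}}{167} = -117 - \frac{2 \cdot \frac{15}{167}}{11} = -117 - \frac{2 \cdot 15 \cdot \frac{1}{167}}{11} = -117 - \frac{30}{1837} = - \frac{214959}{1837}$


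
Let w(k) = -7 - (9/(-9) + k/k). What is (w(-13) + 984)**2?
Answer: 954529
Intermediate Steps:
w(k) = -7 (w(k) = -7 - (9*(-1/9) + 1) = -7 - (-1 + 1) = -7 - 1*0 = -7 + 0 = -7)
(w(-13) + 984)**2 = (-7 + 984)**2 = 977**2 = 954529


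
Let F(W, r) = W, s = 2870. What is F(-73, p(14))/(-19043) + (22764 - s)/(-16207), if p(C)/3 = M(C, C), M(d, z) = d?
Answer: -377658331/308629901 ≈ -1.2237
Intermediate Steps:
p(C) = 3*C
F(-73, p(14))/(-19043) + (22764 - s)/(-16207) = -73/(-19043) + (22764 - 1*2870)/(-16207) = -73*(-1/19043) + (22764 - 2870)*(-1/16207) = 73/19043 + 19894*(-1/16207) = 73/19043 - 19894/16207 = -377658331/308629901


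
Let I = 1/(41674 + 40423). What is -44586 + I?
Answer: -3660376841/82097 ≈ -44586.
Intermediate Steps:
I = 1/82097 ≈ 1.2181e-5
-44586 + I = -44586 + 1/82097 = -3660376841/82097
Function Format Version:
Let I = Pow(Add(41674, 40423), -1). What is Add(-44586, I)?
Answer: Rational(-3660376841, 82097) ≈ -44586.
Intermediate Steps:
I = Rational(1, 82097) (I = Pow(82097, -1) = Rational(1, 82097) ≈ 1.2181e-5)
Add(-44586, I) = Add(-44586, Rational(1, 82097)) = Rational(-3660376841, 82097)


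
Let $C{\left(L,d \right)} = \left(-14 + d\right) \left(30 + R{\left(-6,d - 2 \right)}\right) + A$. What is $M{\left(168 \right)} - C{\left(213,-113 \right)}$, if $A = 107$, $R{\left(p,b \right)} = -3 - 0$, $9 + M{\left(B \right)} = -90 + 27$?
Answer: $3250$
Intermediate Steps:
$M{\left(B \right)} = -72$ ($M{\left(B \right)} = -9 + \left(-90 + 27\right) = -9 - 63 = -72$)
$R{\left(p,b \right)} = -3$ ($R{\left(p,b \right)} = -3 + 0 = -3$)
$C{\left(L,d \right)} = -271 + 27 d$ ($C{\left(L,d \right)} = \left(-14 + d\right) \left(30 - 3\right) + 107 = \left(-14 + d\right) 27 + 107 = \left(-378 + 27 d\right) + 107 = -271 + 27 d$)
$M{\left(168 \right)} - C{\left(213,-113 \right)} = -72 - \left(-271 + 27 \left(-113\right)\right) = -72 - \left(-271 - 3051\right) = -72 - -3322 = -72 + 3322 = 3250$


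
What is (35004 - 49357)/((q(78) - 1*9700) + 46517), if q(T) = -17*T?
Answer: -14353/35491 ≈ -0.40441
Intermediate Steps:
(35004 - 49357)/((q(78) - 1*9700) + 46517) = (35004 - 49357)/((-17*78 - 1*9700) + 46517) = -14353/((-1326 - 9700) + 46517) = -14353/(-11026 + 46517) = -14353/35491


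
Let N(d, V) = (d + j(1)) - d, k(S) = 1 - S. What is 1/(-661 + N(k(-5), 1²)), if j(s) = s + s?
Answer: -1/659 ≈ -0.0015175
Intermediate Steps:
j(s) = 2*s
N(d, V) = 2 (N(d, V) = (d + 2*1) - d = (d + 2) - d = (2 + d) - d = 2)
1/(-661 + N(k(-5), 1²)) = 1/(-661 + 2) = 1/(-659) = -1/659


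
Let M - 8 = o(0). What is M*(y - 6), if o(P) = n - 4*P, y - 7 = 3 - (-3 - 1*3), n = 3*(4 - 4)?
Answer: 80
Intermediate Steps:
n = 0 (n = 3*0 = 0)
y = 16 (y = 7 + (3 - (-3 - 1*3)) = 7 + (3 - (-3 - 3)) = 7 + (3 - 1*(-6)) = 7 + (3 + 6) = 7 + 9 = 16)
o(P) = -4*P (o(P) = 0 - 4*P = -4*P)
M = 8 (M = 8 - 4*0 = 8 + 0 = 8)
M*(y - 6) = 8*(16 - 6) = 8*10 = 80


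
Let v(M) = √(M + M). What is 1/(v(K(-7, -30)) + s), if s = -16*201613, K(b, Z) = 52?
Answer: -403226/1300729656595 - √26/5202918626380 ≈ -3.1000e-7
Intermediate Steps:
v(M) = √2*√M (v(M) = √(2*M) = √2*√M)
s = -3225808
1/(v(K(-7, -30)) + s) = 1/(√2*√52 - 3225808) = 1/(√2*(2*√13) - 3225808) = 1/(2*√26 - 3225808) = 1/(-3225808 + 2*√26)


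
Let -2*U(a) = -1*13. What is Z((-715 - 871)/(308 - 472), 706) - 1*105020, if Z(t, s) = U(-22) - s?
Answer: -211439/2 ≈ -1.0572e+5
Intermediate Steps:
U(a) = 13/2 (U(a) = -(-1)*13/2 = -½*(-13) = 13/2)
Z(t, s) = 13/2 - s
Z((-715 - 871)/(308 - 472), 706) - 1*105020 = (13/2 - 1*706) - 1*105020 = (13/2 - 706) - 105020 = -1399/2 - 105020 = -211439/2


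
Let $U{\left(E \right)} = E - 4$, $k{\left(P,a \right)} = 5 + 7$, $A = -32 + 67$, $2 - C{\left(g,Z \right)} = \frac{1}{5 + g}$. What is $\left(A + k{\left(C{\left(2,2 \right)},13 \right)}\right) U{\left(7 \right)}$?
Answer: $141$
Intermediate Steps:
$C{\left(g,Z \right)} = 2 - \frac{1}{5 + g}$
$A = 35$
$k{\left(P,a \right)} = 12$
$U{\left(E \right)} = -4 + E$ ($U{\left(E \right)} = E - 4 = -4 + E$)
$\left(A + k{\left(C{\left(2,2 \right)},13 \right)}\right) U{\left(7 \right)} = \left(35 + 12\right) \left(-4 + 7\right) = 47 \cdot 3 = 141$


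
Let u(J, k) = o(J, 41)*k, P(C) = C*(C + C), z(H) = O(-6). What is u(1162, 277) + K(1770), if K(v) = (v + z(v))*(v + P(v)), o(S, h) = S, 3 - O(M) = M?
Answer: 11150328904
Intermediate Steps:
O(M) = 3 - M
z(H) = 9 (z(H) = 3 - 1*(-6) = 3 + 6 = 9)
P(C) = 2*C**2 (P(C) = C*(2*C) = 2*C**2)
K(v) = (9 + v)*(v + 2*v**2) (K(v) = (v + 9)*(v + 2*v**2) = (9 + v)*(v + 2*v**2))
u(J, k) = J*k
u(1162, 277) + K(1770) = 1162*277 + 1770*(9 + 2*1770**2 + 19*1770) = 321874 + 1770*(9 + 2*3132900 + 33630) = 321874 + 1770*(9 + 6265800 + 33630) = 321874 + 1770*6299439 = 321874 + 11150007030 = 11150328904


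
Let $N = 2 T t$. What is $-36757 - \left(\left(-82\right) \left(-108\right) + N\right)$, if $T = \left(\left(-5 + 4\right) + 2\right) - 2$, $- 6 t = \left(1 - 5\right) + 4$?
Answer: $-45613$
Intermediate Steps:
$t = 0$ ($t = - \frac{\left(1 - 5\right) + 4}{6} = - \frac{-4 + 4}{6} = \left(- \frac{1}{6}\right) 0 = 0$)
$T = -1$ ($T = \left(-1 + 2\right) - 2 = 1 - 2 = -1$)
$N = 0$ ($N = 2 \left(-1\right) 0 = \left(-2\right) 0 = 0$)
$-36757 - \left(\left(-82\right) \left(-108\right) + N\right) = -36757 - \left(\left(-82\right) \left(-108\right) + 0\right) = -36757 - \left(8856 + 0\right) = -36757 - 8856 = -45613$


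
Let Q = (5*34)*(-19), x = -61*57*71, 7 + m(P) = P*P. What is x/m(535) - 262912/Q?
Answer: 12408794401/154080690 ≈ 80.534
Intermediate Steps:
m(P) = -7 + P**2 (m(P) = -7 + P*P = -7 + P**2)
x = -246867 (x = -3477*71 = -246867)
Q = -3230 (Q = 170*(-19) = -3230)
x/m(535) - 262912/Q = -246867/(-7 + 535**2) - 262912/(-3230) = -246867/(-7 + 286225) - 262912*(-1/3230) = -246867/286218 + 131456/1615 = -246867*1/286218 + 131456/1615 = -82289/95406 + 131456/1615 = 12408794401/154080690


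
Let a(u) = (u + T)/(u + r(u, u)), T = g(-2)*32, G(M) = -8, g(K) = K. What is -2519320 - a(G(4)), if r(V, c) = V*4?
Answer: -12596609/5 ≈ -2.5193e+6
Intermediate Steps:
r(V, c) = 4*V
T = -64 (T = -2*32 = -64)
a(u) = (-64 + u)/(5*u) (a(u) = (u - 64)/(u + 4*u) = (-64 + u)/((5*u)) = (-64 + u)*(1/(5*u)) = (-64 + u)/(5*u))
-2519320 - a(G(4)) = -2519320 - (-64 - 8)/(5*(-8)) = -2519320 - (-1)*(-72)/(5*8) = -2519320 - 1*9/5 = -2519320 - 9/5 = -12596609/5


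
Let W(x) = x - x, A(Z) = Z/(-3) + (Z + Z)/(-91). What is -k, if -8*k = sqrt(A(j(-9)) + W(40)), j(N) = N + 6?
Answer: sqrt(8827)/728 ≈ 0.12906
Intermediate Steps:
j(N) = 6 + N
A(Z) = -97*Z/273 (A(Z) = Z*(-1/3) + (2*Z)*(-1/91) = -Z/3 - 2*Z/91 = -97*Z/273)
W(x) = 0
k = -sqrt(8827)/728 (k = -sqrt(-97*(6 - 9)/273 + 0)/8 = -sqrt(-97/273*(-3) + 0)/8 = -sqrt(97/91 + 0)/8 = -sqrt(8827)/728 ≈ -0.12906)
-k = -(-1)*sqrt(8827)/728 = sqrt(8827)/728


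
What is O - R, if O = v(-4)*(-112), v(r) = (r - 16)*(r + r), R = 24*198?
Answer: -22672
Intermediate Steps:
R = 4752
v(r) = 2*r*(-16 + r) (v(r) = (-16 + r)*(2*r) = 2*r*(-16 + r))
O = -17920 (O = (2*(-4)*(-16 - 4))*(-112) = (2*(-4)*(-20))*(-112) = 160*(-112) = -17920)
O - R = -17920 - 1*4752 = -17920 - 4752 = -22672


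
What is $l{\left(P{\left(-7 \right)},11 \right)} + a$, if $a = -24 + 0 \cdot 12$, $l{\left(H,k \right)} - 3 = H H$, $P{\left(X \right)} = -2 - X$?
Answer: $4$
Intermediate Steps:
$l{\left(H,k \right)} = 3 + H^{2}$ ($l{\left(H,k \right)} = 3 + H H = 3 + H^{2}$)
$a = -24$ ($a = -24 + 0 = -24$)
$l{\left(P{\left(-7 \right)},11 \right)} + a = \left(3 + \left(-2 - -7\right)^{2}\right) - 24 = \left(3 + \left(-2 + 7\right)^{2}\right) - 24 = \left(3 + 5^{2}\right) - 24 = \left(3 + 25\right) - 24 = 28 - 24 = 4$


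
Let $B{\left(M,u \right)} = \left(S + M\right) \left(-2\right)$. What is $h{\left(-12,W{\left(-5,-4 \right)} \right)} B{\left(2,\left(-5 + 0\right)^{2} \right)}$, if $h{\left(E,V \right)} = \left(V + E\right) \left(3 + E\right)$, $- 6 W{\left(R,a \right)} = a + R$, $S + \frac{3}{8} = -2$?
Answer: $\frac{567}{8} \approx 70.875$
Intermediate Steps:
$S = - \frac{19}{8}$ ($S = - \frac{3}{8} - 2 = - \frac{19}{8} \approx -2.375$)
$W{\left(R,a \right)} = - \frac{R}{6} - \frac{a}{6}$ ($W{\left(R,a \right)} = - \frac{a + R}{6} = - \frac{R + a}{6} = - \frac{R}{6} - \frac{a}{6}$)
$B{\left(M,u \right)} = \frac{19}{4} - 2 M$ ($B{\left(M,u \right)} = \left(- \frac{19}{8} + M\right) \left(-2\right) = \frac{19}{4} - 2 M$)
$h{\left(E,V \right)} = \left(3 + E\right) \left(E + V\right)$ ($h{\left(E,V \right)} = \left(E + V\right) \left(3 + E\right) = \left(3 + E\right) \left(E + V\right)$)
$h{\left(-12,W{\left(-5,-4 \right)} \right)} B{\left(2,\left(-5 + 0\right)^{2} \right)} = \left(\left(-12\right)^{2} + 3 \left(-12\right) + 3 \left(\left(- \frac{1}{6}\right) \left(-5\right) - - \frac{2}{3}\right) - 12 \left(\left(- \frac{1}{6}\right) \left(-5\right) - - \frac{2}{3}\right)\right) \left(\frac{19}{4} - 4\right) = \left(144 - 36 + 3 \left(\frac{5}{6} + \frac{2}{3}\right) - 12 \left(\frac{5}{6} + \frac{2}{3}\right)\right) \left(\frac{19}{4} - 4\right) = \left(144 - 36 + 3 \cdot \frac{3}{2} - 18\right) \frac{3}{4} = \left(144 - 36 + \frac{9}{2} - 18\right) \frac{3}{4} = \frac{189}{2} \cdot \frac{3}{4} = \frac{567}{8}$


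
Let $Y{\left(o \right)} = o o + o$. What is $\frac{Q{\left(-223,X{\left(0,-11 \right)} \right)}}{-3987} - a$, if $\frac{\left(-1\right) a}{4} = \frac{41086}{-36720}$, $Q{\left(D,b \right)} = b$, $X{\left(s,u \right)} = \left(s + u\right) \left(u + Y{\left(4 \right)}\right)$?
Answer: $- \frac{9050059}{2033370} \approx -4.4508$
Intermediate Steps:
$Y{\left(o \right)} = o + o^{2}$ ($Y{\left(o \right)} = o^{2} + o = o + o^{2}$)
$X{\left(s,u \right)} = \left(20 + u\right) \left(s + u\right)$ ($X{\left(s,u \right)} = \left(s + u\right) \left(u + 4 \left(1 + 4\right)\right) = \left(s + u\right) \left(u + 4 \cdot 5\right) = \left(s + u\right) \left(u + 20\right) = \left(s + u\right) \left(20 + u\right) = \left(20 + u\right) \left(s + u\right)$)
$a = \frac{20543}{4590}$ ($a = - 4 \frac{41086}{-36720} = - 4 \cdot 41086 \left(- \frac{1}{36720}\right) = \left(-4\right) \left(- \frac{20543}{18360}\right) = \frac{20543}{4590} \approx 4.4756$)
$\frac{Q{\left(-223,X{\left(0,-11 \right)} \right)}}{-3987} - a = \frac{\left(-11\right)^{2} + 20 \cdot 0 + 20 \left(-11\right) + 0 \left(-11\right)}{-3987} - \frac{20543}{4590} = \left(121 + 0 - 220 + 0\right) \left(- \frac{1}{3987}\right) - \frac{20543}{4590} = \left(-99\right) \left(- \frac{1}{3987}\right) - \frac{20543}{4590} = \frac{11}{443} - \frac{20543}{4590} = - \frac{9050059}{2033370}$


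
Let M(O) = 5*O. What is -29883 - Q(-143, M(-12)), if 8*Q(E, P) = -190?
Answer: -119437/4 ≈ -29859.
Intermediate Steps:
Q(E, P) = -95/4 (Q(E, P) = (1/8)*(-190) = -95/4)
-29883 - Q(-143, M(-12)) = -29883 - 1*(-95/4) = -29883 + 95/4 = -119437/4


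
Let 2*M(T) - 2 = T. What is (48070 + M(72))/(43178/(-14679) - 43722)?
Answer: -706162653/641838416 ≈ -1.1002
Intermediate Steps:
M(T) = 1 + T/2
(48070 + M(72))/(43178/(-14679) - 43722) = (48070 + (1 + (½)*72))/(43178/(-14679) - 43722) = (48070 + (1 + 36))/(43178*(-1/14679) - 43722) = (48070 + 37)/(-43178/14679 - 43722) = 48107/(-641838416/14679) = 48107*(-14679/641838416) = -706162653/641838416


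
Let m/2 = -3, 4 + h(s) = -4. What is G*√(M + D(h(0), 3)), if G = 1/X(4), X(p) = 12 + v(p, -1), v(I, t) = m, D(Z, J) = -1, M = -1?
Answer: I*√2/6 ≈ 0.2357*I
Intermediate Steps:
h(s) = -8 (h(s) = -4 - 4 = -8)
m = -6 (m = 2*(-3) = -6)
v(I, t) = -6
X(p) = 6 (X(p) = 12 - 6 = 6)
G = ⅙ (G = 1/6 = ⅙ ≈ 0.16667)
G*√(M + D(h(0), 3)) = √(-1 - 1)/6 = √(-2)/6 = (I*√2)/6 = I*√2/6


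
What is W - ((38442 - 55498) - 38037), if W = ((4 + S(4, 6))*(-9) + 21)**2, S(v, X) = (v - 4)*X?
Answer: 55318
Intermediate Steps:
S(v, X) = X*(-4 + v) (S(v, X) = (-4 + v)*X = X*(-4 + v))
W = 225 (W = ((4 + 6*(-4 + 4))*(-9) + 21)**2 = ((4 + 6*0)*(-9) + 21)**2 = ((4 + 0)*(-9) + 21)**2 = (4*(-9) + 21)**2 = (-36 + 21)**2 = (-15)**2 = 225)
W - ((38442 - 55498) - 38037) = 225 - ((38442 - 55498) - 38037) = 225 - (-17056 - 38037) = 225 - 1*(-55093) = 225 + 55093 = 55318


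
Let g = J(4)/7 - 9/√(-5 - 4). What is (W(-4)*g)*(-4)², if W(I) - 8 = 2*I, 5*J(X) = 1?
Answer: 0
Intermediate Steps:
J(X) = ⅕ (J(X) = (⅕)*1 = ⅕)
g = 1/35 + 3*I (g = (⅕)/7 - 9/√(-5 - 4) = (⅕)*(⅐) - 9*(-I/3) = 1/35 - 9*(-I/3) = 1/35 - (-3)*I = 1/35 + 3*I ≈ 0.028571 + 3.0*I)
W(I) = 8 + 2*I
(W(-4)*g)*(-4)² = ((8 + 2*(-4))*(1/35 + 3*I))*(-4)² = ((8 - 8)*(1/35 + 3*I))*16 = (0*(1/35 + 3*I))*16 = 0*16 = 0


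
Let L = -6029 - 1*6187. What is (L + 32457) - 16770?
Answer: 3471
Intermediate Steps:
L = -12216 (L = -6029 - 6187 = -12216)
(L + 32457) - 16770 = (-12216 + 32457) - 16770 = 20241 - 16770 = 3471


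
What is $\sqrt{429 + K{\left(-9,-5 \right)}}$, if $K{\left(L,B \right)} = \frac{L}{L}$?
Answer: $\sqrt{430} \approx 20.736$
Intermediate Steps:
$K{\left(L,B \right)} = 1$
$\sqrt{429 + K{\left(-9,-5 \right)}} = \sqrt{429 + 1} = \sqrt{430}$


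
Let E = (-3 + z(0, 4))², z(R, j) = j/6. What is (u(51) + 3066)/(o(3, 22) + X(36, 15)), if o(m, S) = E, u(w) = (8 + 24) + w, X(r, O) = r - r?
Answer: 28341/49 ≈ 578.39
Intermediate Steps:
X(r, O) = 0
u(w) = 32 + w
z(R, j) = j/6 (z(R, j) = j*(⅙) = j/6)
E = 49/9 (E = (-3 + (⅙)*4)² = (-3 + ⅔)² = (-7/3)² = 49/9 ≈ 5.4444)
o(m, S) = 49/9
(u(51) + 3066)/(o(3, 22) + X(36, 15)) = ((32 + 51) + 3066)/(49/9 + 0) = (83 + 3066)/(49/9) = 3149*(9/49) = 28341/49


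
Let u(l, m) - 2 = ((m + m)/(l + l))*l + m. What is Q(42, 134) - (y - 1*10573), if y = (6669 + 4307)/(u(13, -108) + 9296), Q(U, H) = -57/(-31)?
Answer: 1488460492/140771 ≈ 10574.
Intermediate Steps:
Q(U, H) = 57/31 (Q(U, H) = -57*(-1/31) = 57/31)
u(l, m) = 2 + 2*m (u(l, m) = 2 + (((m + m)/(l + l))*l + m) = 2 + (((2*m)/((2*l)))*l + m) = 2 + (((2*m)*(1/(2*l)))*l + m) = 2 + ((m/l)*l + m) = 2 + (m + m) = 2 + 2*m)
y = 5488/4541 (y = (6669 + 4307)/((2 + 2*(-108)) + 9296) = 10976/((2 - 216) + 9296) = 10976/(-214 + 9296) = 10976/9082 = 10976*(1/9082) = 5488/4541 ≈ 1.2085)
Q(42, 134) - (y - 1*10573) = 57/31 - (5488/4541 - 1*10573) = 57/31 - (5488/4541 - 10573) = 57/31 - 1*(-48006505/4541) = 57/31 + 48006505/4541 = 1488460492/140771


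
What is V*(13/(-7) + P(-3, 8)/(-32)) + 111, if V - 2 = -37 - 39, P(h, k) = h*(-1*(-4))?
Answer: 6179/28 ≈ 220.68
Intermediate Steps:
P(h, k) = 4*h (P(h, k) = h*4 = 4*h)
V = -74 (V = 2 + (-37 - 39) = 2 - 76 = -74)
V*(13/(-7) + P(-3, 8)/(-32)) + 111 = -74*(13/(-7) + (4*(-3))/(-32)) + 111 = -74*(13*(-1/7) - 12*(-1/32)) + 111 = -74*(-13/7 + 3/8) + 111 = -74*(-83/56) + 111 = 3071/28 + 111 = 6179/28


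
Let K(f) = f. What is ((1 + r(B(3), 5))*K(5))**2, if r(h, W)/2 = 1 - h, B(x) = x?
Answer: 225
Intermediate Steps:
r(h, W) = 2 - 2*h (r(h, W) = 2*(1 - h) = 2 - 2*h)
((1 + r(B(3), 5))*K(5))**2 = ((1 + (2 - 2*3))*5)**2 = ((1 + (2 - 6))*5)**2 = ((1 - 4)*5)**2 = (-3*5)**2 = (-15)**2 = 225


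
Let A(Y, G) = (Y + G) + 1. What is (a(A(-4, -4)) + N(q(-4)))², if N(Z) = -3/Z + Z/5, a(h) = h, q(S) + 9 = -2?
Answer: 241081/3025 ≈ 79.696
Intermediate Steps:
A(Y, G) = 1 + G + Y (A(Y, G) = (G + Y) + 1 = 1 + G + Y)
q(S) = -11 (q(S) = -9 - 2 = -11)
N(Z) = -3/Z + Z/5 (N(Z) = -3/Z + Z*(⅕) = -3/Z + Z/5)
(a(A(-4, -4)) + N(q(-4)))² = ((1 - 4 - 4) + (-3/(-11) + (⅕)*(-11)))² = (-7 + (-3*(-1/11) - 11/5))² = (-7 + (3/11 - 11/5))² = (-7 - 106/55)² = (-491/55)² = 241081/3025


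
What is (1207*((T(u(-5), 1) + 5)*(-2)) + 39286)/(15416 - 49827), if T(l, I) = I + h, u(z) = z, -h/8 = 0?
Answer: -24802/34411 ≈ -0.72076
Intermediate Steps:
h = 0 (h = -8*0 = 0)
T(l, I) = I (T(l, I) = I + 0 = I)
(1207*((T(u(-5), 1) + 5)*(-2)) + 39286)/(15416 - 49827) = (1207*((1 + 5)*(-2)) + 39286)/(15416 - 49827) = (1207*(6*(-2)) + 39286)/(-34411) = (1207*(-12) + 39286)*(-1/34411) = (-14484 + 39286)*(-1/34411) = 24802*(-1/34411) = -24802/34411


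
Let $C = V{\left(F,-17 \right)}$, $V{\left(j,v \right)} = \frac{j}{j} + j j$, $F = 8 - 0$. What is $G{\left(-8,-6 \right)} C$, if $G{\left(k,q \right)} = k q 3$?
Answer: $9360$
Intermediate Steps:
$F = 8$ ($F = 8 + 0 = 8$)
$V{\left(j,v \right)} = 1 + j^{2}$
$G{\left(k,q \right)} = 3 k q$
$C = 65$ ($C = 1 + 8^{2} = 1 + 64 = 65$)
$G{\left(-8,-6 \right)} C = 3 \left(-8\right) \left(-6\right) 65 = 144 \cdot 65 = 9360$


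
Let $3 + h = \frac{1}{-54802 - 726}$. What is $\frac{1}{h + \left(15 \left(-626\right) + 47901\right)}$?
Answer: $\frac{55528}{2138272223} \approx 2.5969 \cdot 10^{-5}$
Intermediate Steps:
$h = - \frac{166585}{55528}$ ($h = -3 + \frac{1}{-54802 - 726} = -3 + \frac{1}{-55528} = -3 - \frac{1}{55528} = - \frac{166585}{55528} \approx -3.0$)
$\frac{1}{h + \left(15 \left(-626\right) + 47901\right)} = \frac{1}{- \frac{166585}{55528} + \left(15 \left(-626\right) + 47901\right)} = \frac{1}{- \frac{166585}{55528} + \left(-9390 + 47901\right)} = \frac{1}{- \frac{166585}{55528} + 38511} = \frac{1}{\frac{2138272223}{55528}} = \frac{55528}{2138272223}$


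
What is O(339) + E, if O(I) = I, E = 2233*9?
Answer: 20436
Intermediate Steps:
E = 20097
O(339) + E = 339 + 20097 = 20436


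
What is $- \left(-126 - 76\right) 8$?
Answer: $1616$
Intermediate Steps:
$- \left(-126 - 76\right) 8 = - \left(-202\right) 8 = \left(-1\right) \left(-1616\right) = 1616$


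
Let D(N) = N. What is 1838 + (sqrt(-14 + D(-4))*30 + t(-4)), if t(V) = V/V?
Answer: 1839 + 90*I*sqrt(2) ≈ 1839.0 + 127.28*I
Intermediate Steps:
t(V) = 1
1838 + (sqrt(-14 + D(-4))*30 + t(-4)) = 1838 + (sqrt(-14 - 4)*30 + 1) = 1838 + (sqrt(-18)*30 + 1) = 1838 + ((3*I*sqrt(2))*30 + 1) = 1838 + (90*I*sqrt(2) + 1) = 1838 + (1 + 90*I*sqrt(2)) = 1839 + 90*I*sqrt(2)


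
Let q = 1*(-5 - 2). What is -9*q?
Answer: 63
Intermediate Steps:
q = -7 (q = 1*(-7) = -7)
-9*q = -9*(-7) = 63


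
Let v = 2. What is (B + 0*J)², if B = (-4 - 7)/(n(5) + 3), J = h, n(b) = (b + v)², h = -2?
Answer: 121/2704 ≈ 0.044749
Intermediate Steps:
n(b) = (2 + b)² (n(b) = (b + 2)² = (2 + b)²)
J = -2
B = -11/52 (B = (-4 - 7)/((2 + 5)² + 3) = -11/(7² + 3) = -11/(49 + 3) = -11/52 ≈ -0.21154)
(B + 0*J)² = (-11/52 + 0*(-2))² = (-11/52 + 0)² = (-11/52)² = 121/2704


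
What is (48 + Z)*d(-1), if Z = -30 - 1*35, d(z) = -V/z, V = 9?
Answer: -153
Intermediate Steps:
d(z) = -9/z
Z = -65 (Z = -30 - 35 = -65)
(48 + Z)*d(-1) = (48 - 65)*(-9/(-1)) = -(-153)*(-1) = -17*9 = -153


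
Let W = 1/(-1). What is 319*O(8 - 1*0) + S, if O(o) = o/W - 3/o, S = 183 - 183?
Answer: -21373/8 ≈ -2671.6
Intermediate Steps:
S = 0
W = -1 (W = 1*(-1) = -1)
O(o) = -o - 3/o (O(o) = o/(-1) - 3/o = o*(-1) - 3/o = -o - 3/o)
319*O(8 - 1*0) + S = 319*(-(8 - 1*0) - 3/(8 - 1*0)) + 0 = 319*(-(8 + 0) - 3/(8 + 0)) + 0 = 319*(-1*8 - 3/8) + 0 = 319*(-8 - 3*⅛) + 0 = 319*(-8 - 3/8) + 0 = 319*(-67/8) + 0 = -21373/8 + 0 = -21373/8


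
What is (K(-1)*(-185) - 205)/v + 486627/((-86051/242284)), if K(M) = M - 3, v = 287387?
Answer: -4840497664962433/3532848391 ≈ -1.3701e+6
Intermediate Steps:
K(M) = -3 + M
(K(-1)*(-185) - 205)/v + 486627/((-86051/242284)) = ((-3 - 1)*(-185) - 205)/287387 + 486627/((-86051/242284)) = (-4*(-185) - 205)*(1/287387) + 486627/((-86051*1/242284)) = (740 - 205)*(1/287387) + 486627/(-12293/34612) = 535*(1/287387) + 486627*(-34612/12293) = 535/287387 - 16843133724/12293 = -4840497664962433/3532848391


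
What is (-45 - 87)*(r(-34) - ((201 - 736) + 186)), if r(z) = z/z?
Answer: -46200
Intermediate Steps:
r(z) = 1
(-45 - 87)*(r(-34) - ((201 - 736) + 186)) = (-45 - 87)*(1 - ((201 - 736) + 186)) = -132*(1 - (-535 + 186)) = -132*(1 - 1*(-349)) = -132*(1 + 349) = -132*350 = -46200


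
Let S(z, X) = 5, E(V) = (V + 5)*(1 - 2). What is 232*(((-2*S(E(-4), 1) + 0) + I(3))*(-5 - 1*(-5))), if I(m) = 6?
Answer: 0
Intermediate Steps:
E(V) = -5 - V (E(V) = (5 + V)*(-1) = -5 - V)
232*(((-2*S(E(-4), 1) + 0) + I(3))*(-5 - 1*(-5))) = 232*(((-2*5 + 0) + 6)*(-5 - 1*(-5))) = 232*(((-10 + 0) + 6)*(-5 + 5)) = 232*((-10 + 6)*0) = 232*(-4*0) = 232*0 = 0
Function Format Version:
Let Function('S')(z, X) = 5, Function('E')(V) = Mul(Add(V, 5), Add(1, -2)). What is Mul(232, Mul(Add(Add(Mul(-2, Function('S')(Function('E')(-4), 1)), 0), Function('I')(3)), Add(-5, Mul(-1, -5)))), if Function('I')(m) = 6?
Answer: 0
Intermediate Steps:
Function('E')(V) = Add(-5, Mul(-1, V)) (Function('E')(V) = Mul(Add(5, V), -1) = Add(-5, Mul(-1, V)))
Mul(232, Mul(Add(Add(Mul(-2, Function('S')(Function('E')(-4), 1)), 0), Function('I')(3)), Add(-5, Mul(-1, -5)))) = Mul(232, Mul(Add(Add(Mul(-2, 5), 0), 6), Add(-5, Mul(-1, -5)))) = Mul(232, Mul(Add(Add(-10, 0), 6), Add(-5, 5))) = Mul(232, Mul(Add(-10, 6), 0)) = Mul(232, Mul(-4, 0)) = Mul(232, 0) = 0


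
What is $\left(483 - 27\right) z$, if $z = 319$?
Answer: $145464$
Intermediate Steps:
$\left(483 - 27\right) z = \left(483 - 27\right) 319 = 456 \cdot 319 = 145464$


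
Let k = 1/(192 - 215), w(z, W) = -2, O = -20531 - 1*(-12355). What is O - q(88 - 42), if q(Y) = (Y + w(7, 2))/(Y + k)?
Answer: -8643044/1057 ≈ -8177.0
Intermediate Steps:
O = -8176 (O = -20531 + 12355 = -8176)
k = -1/23 (k = 1/(-23) = -1/23 ≈ -0.043478)
q(Y) = (-2 + Y)/(-1/23 + Y) (q(Y) = (Y - 2)/(Y - 1/23) = (-2 + Y)/(-1/23 + Y))
O - q(88 - 42) = -8176 - 23*(-2 + (88 - 42))/(-1 + 23*(88 - 42)) = -8176 - 23*(-2 + 46)/(-1 + 23*46) = -8176 - 23*44/(-1 + 1058) = -8176 - 23*44/1057 = -8176 - 1*1012/1057 = -8176 - 1012/1057 = -8643044/1057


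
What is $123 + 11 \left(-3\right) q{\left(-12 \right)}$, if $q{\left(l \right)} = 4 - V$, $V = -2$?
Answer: $-75$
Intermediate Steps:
$q{\left(l \right)} = 6$ ($q{\left(l \right)} = 4 - -2 = 4 + 2 = 6$)
$123 + 11 \left(-3\right) q{\left(-12 \right)} = 123 + 11 \left(-3\right) 6 = 123 - 198 = -75$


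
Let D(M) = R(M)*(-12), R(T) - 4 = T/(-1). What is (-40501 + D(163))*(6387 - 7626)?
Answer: 47816727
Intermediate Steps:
R(T) = 4 - T (R(T) = 4 + T/(-1) = 4 + T*(-1) = 4 - T)
D(M) = -48 + 12*M (D(M) = (4 - M)*(-12) = -48 + 12*M)
(-40501 + D(163))*(6387 - 7626) = (-40501 + (-48 + 12*163))*(6387 - 7626) = (-40501 + (-48 + 1956))*(-1239) = (-40501 + 1908)*(-1239) = -38593*(-1239) = 47816727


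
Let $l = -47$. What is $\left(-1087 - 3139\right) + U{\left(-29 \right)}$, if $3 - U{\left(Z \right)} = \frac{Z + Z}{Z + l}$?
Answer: $- \frac{160503}{38} \approx -4223.8$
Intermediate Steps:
$U{\left(Z \right)} = 3 - \frac{2 Z}{-47 + Z}$ ($U{\left(Z \right)} = 3 - \frac{Z + Z}{Z - 47} = 3 - \frac{2 Z}{-47 + Z}$)
$\left(-1087 - 3139\right) + U{\left(-29 \right)} = \left(-1087 - 3139\right) + \frac{-141 - 29}{-47 - 29} = -4226 + \frac{1}{-76} \left(-170\right) = -4226 - - \frac{85}{38} = -4226 + \frac{85}{38} = - \frac{160503}{38}$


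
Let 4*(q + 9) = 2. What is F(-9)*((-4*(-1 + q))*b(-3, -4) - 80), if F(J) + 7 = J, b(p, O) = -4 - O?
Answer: 1280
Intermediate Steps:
F(J) = -7 + J
q = -17/2 (q = -9 + (1/4)*2 = -9 + 1/2 = -17/2 ≈ -8.5000)
F(-9)*((-4*(-1 + q))*b(-3, -4) - 80) = (-7 - 9)*((-4*(-1 - 17/2))*(-4 - 1*(-4)) - 80) = -16*((-4*(-19/2))*(-4 + 4) - 80) = -16*(38*0 - 80) = -16*(0 - 80) = -16*(-80) = 1280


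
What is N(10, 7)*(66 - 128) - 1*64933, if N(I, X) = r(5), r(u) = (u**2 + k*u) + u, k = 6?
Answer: -68653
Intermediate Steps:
r(u) = u**2 + 7*u (r(u) = (u**2 + 6*u) + u = u**2 + 7*u)
N(I, X) = 60 (N(I, X) = 5*(7 + 5) = 5*12 = 60)
N(10, 7)*(66 - 128) - 1*64933 = 60*(66 - 128) - 1*64933 = 60*(-62) - 64933 = -3720 - 64933 = -68653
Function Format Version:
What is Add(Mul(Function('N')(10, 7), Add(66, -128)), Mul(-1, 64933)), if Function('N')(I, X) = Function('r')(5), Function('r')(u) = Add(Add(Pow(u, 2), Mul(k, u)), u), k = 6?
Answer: -68653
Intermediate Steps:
Function('r')(u) = Add(Pow(u, 2), Mul(7, u)) (Function('r')(u) = Add(Add(Pow(u, 2), Mul(6, u)), u) = Add(Pow(u, 2), Mul(7, u)))
Function('N')(I, X) = 60 (Function('N')(I, X) = Mul(5, Add(7, 5)) = Mul(5, 12) = 60)
Add(Mul(Function('N')(10, 7), Add(66, -128)), Mul(-1, 64933)) = Add(Mul(60, Add(66, -128)), Mul(-1, 64933)) = Add(Mul(60, -62), -64933) = Add(-3720, -64933) = -68653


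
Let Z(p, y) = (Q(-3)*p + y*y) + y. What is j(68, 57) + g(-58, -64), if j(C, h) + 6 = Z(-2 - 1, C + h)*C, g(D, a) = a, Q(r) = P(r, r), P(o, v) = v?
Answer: 1071542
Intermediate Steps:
Q(r) = r
Z(p, y) = y + y² - 3*p (Z(p, y) = (-3*p + y*y) + y = (-3*p + y²) + y = (y² - 3*p) + y = y + y² - 3*p)
j(C, h) = -6 + C*(9 + C + h + (C + h)²) (j(C, h) = -6 + ((C + h) + (C + h)² - 3*(-2 - 1))*C = -6 + ((C + h) + (C + h)² - 3*(-3))*C = -6 + ((C + h) + (C + h)² + 9)*C = -6 + (9 + C + h + (C + h)²)*C = -6 + C*(9 + C + h + (C + h)²))
j(68, 57) + g(-58, -64) = (-6 + 68*(9 + 68 + 57 + (68 + 57)²)) - 64 = (-6 + 68*(9 + 68 + 57 + 125²)) - 64 = (-6 + 68*(9 + 68 + 57 + 15625)) - 64 = (-6 + 68*15759) - 64 = (-6 + 1071612) - 64 = 1071606 - 64 = 1071542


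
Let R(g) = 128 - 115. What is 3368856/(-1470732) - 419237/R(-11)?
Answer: -3952750427/122561 ≈ -32251.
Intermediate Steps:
R(g) = 13
3368856/(-1470732) - 419237/R(-11) = 3368856/(-1470732) - 419237/13 = 3368856*(-1/1470732) - 419237*1/13 = -280738/122561 - 32249 = -3952750427/122561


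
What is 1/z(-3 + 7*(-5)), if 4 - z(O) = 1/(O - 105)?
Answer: 143/573 ≈ 0.24956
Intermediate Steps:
z(O) = 4 - 1/(-105 + O) (z(O) = 4 - 1/(O - 105) = 4 - 1/(-105 + O))
1/z(-3 + 7*(-5)) = 1/((-421 + 4*(-3 + 7*(-5)))/(-105 + (-3 + 7*(-5)))) = 1/((-421 + 4*(-3 - 35))/(-105 + (-3 - 35))) = 1/((-421 + 4*(-38))/(-105 - 38)) = 1/((-421 - 152)/(-143)) = 1/(-1/143*(-573)) = 1/(573/143) = 143/573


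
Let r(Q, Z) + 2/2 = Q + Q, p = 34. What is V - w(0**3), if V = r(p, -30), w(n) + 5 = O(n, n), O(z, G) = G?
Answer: 72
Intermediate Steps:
w(n) = -5 + n
r(Q, Z) = -1 + 2*Q (r(Q, Z) = -1 + (Q + Q) = -1 + 2*Q)
V = 67 (V = -1 + 2*34 = -1 + 68 = 67)
V - w(0**3) = 67 - (-5 + 0**3) = 67 - (-5 + 0) = 67 - 1*(-5) = 67 + 5 = 72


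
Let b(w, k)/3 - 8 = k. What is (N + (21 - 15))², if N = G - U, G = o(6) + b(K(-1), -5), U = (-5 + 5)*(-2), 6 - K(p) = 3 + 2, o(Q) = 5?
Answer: 400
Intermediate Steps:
K(p) = 1 (K(p) = 6 - (3 + 2) = 6 - 1*5 = 6 - 5 = 1)
b(w, k) = 24 + 3*k
U = 0 (U = 0*(-2) = 0)
G = 14 (G = 5 + (24 + 3*(-5)) = 5 + (24 - 15) = 5 + 9 = 14)
N = 14 (N = 14 - 1*0 = 14 + 0 = 14)
(N + (21 - 15))² = (14 + (21 - 15))² = (14 + 6)² = 20² = 400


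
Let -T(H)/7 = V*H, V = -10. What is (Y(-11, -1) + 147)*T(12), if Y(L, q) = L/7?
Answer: 122160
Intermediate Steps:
Y(L, q) = L/7 (Y(L, q) = L*(1/7) = L/7)
T(H) = 70*H (T(H) = -(-70)*H = 70*H)
(Y(-11, -1) + 147)*T(12) = ((1/7)*(-11) + 147)*(70*12) = (-11/7 + 147)*840 = (1018/7)*840 = 122160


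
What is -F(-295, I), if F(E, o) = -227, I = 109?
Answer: 227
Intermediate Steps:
-F(-295, I) = -1*(-227) = 227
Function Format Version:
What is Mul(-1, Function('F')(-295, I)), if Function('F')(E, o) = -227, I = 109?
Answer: 227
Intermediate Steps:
Mul(-1, Function('F')(-295, I)) = Mul(-1, -227) = 227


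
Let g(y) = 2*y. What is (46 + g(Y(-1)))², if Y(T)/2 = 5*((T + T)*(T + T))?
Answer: 15876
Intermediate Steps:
Y(T) = 40*T² (Y(T) = 2*(5*((T + T)*(T + T))) = 2*(5*((2*T)*(2*T))) = 2*(5*(4*T²)) = 2*(20*T²) = 40*T²)
(46 + g(Y(-1)))² = (46 + 2*(40*(-1)²))² = (46 + 2*(40*1))² = (46 + 2*40)² = (46 + 80)² = 126² = 15876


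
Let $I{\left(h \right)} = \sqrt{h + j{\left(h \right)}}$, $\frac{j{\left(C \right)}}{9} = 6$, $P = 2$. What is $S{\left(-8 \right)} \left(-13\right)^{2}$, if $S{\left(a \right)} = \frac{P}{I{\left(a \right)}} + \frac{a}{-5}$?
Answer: $\frac{1352}{5} + \frac{169 \sqrt{46}}{23} \approx 320.24$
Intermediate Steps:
$j{\left(C \right)} = 54$ ($j{\left(C \right)} = 9 \cdot 6 = 54$)
$I{\left(h \right)} = \sqrt{54 + h}$ ($I{\left(h \right)} = \sqrt{h + 54} = \sqrt{54 + h}$)
$S{\left(a \right)} = \frac{2}{\sqrt{54 + a}} - \frac{a}{5}$ ($S{\left(a \right)} = \frac{2}{\sqrt{54 + a}} + \frac{a}{-5} = \frac{2}{\sqrt{54 + a}} + a \left(- \frac{1}{5}\right) = \frac{2}{\sqrt{54 + a}} - \frac{a}{5}$)
$S{\left(-8 \right)} \left(-13\right)^{2} = \left(\frac{2}{\sqrt{54 - 8}} - - \frac{8}{5}\right) \left(-13\right)^{2} = \left(\frac{2}{\sqrt{46}} + \frac{8}{5}\right) 169 = \left(2 \frac{\sqrt{46}}{46} + \frac{8}{5}\right) 169 = \left(\frac{\sqrt{46}}{23} + \frac{8}{5}\right) 169 = \left(\frac{8}{5} + \frac{\sqrt{46}}{23}\right) 169 = \frac{1352}{5} + \frac{169 \sqrt{46}}{23}$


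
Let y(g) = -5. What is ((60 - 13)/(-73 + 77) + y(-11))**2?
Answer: 729/16 ≈ 45.563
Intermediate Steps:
((60 - 13)/(-73 + 77) + y(-11))**2 = ((60 - 13)/(-73 + 77) - 5)**2 = (47/4 - 5)**2 = (27/4)**2 = 729/16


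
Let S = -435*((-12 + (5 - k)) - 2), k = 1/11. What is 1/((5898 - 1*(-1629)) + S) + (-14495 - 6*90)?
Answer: -1898875384/126297 ≈ -15035.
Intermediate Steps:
k = 1/11 ≈ 0.090909
S = 43500/11 (S = -435*((-12 + (5 - 1*1/11)) - 2) = -435*((-12 + (5 - 1/11)) - 2) = -435*((-12 + 54/11) - 2) = -435*(-78/11 - 2) = -435*(-100/11) = 43500/11 ≈ 3954.5)
1/((5898 - 1*(-1629)) + S) + (-14495 - 6*90) = 1/((5898 - 1*(-1629)) + 43500/11) + (-14495 - 6*90) = 1/((5898 + 1629) + 43500/11) + (-14495 - 1*540) = 1/(7527 + 43500/11) + (-14495 - 540) = 1/(126297/11) - 15035 = 11/126297 - 15035 = -1898875384/126297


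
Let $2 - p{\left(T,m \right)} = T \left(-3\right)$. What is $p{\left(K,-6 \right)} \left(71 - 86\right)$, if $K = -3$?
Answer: $105$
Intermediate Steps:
$p{\left(T,m \right)} = 2 + 3 T$ ($p{\left(T,m \right)} = 2 - T \left(-3\right) = 2 - - 3 T = 2 + 3 T$)
$p{\left(K,-6 \right)} \left(71 - 86\right) = \left(2 + 3 \left(-3\right)\right) \left(71 - 86\right) = \left(2 - 9\right) \left(-15\right) = \left(-7\right) \left(-15\right) = 105$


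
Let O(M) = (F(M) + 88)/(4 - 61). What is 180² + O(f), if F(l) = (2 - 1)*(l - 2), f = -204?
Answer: 1846918/57 ≈ 32402.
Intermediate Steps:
F(l) = -2 + l (F(l) = 1*(-2 + l) = -2 + l)
O(M) = -86/57 - M/57 (O(M) = ((-2 + M) + 88)/(4 - 61) = (86 + M)/(-57) = (86 + M)*(-1/57) = -86/57 - M/57)
180² + O(f) = 180² + (-86/57 - 1/57*(-204)) = 32400 + (-86/57 + 68/19) = 32400 + 118/57 = 1846918/57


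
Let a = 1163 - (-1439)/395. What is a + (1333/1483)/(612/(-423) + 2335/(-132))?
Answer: 81130901269092/69544980985 ≈ 1166.6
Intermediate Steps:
a = 460824/395 (a = 1163 - (-1439)/395 = 1163 - 1*(-1439/395) = 1163 + 1439/395 = 460824/395 ≈ 1166.6)
a + (1333/1483)/(612/(-423) + 2335/(-132)) = 460824/395 + (1333/1483)/(612/(-423) + 2335/(-132)) = 460824/395 + (1333*(1/1483))/(612*(-1/423) + 2335*(-1/132)) = 460824/395 + 1333/(1483*(-68/47 - 2335/132)) = 460824/395 + 1333/(1483*(-118721/6204)) = 460824/395 + (1333/1483)*(-6204/118721) = 460824/395 - 8269932/176063243 = 81130901269092/69544980985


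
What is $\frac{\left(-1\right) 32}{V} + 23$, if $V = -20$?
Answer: $\frac{123}{5} \approx 24.6$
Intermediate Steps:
$\frac{\left(-1\right) 32}{V} + 23 = \frac{\left(-1\right) 32}{-20} + 23 = \left(- \frac{1}{20}\right) \left(-32\right) + 23 = \frac{8}{5} + 23 = \frac{123}{5}$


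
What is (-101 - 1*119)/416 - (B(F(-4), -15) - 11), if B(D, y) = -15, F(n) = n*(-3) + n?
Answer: 2649/104 ≈ 25.471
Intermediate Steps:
F(n) = -2*n (F(n) = -3*n + n = -2*n)
(-101 - 1*119)/416 - (B(F(-4), -15) - 11) = (-101 - 1*119)/416 - (-15 - 11) = (-101 - 119)*(1/416) - 1*(-26) = -220*1/416 + 26 = -55/104 + 26 = 2649/104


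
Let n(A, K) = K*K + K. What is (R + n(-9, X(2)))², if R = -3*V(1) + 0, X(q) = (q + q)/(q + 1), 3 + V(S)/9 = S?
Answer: 264196/81 ≈ 3261.7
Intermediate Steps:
V(S) = -27 + 9*S
X(q) = 2*q/(1 + q) (X(q) = (2*q)/(1 + q) = 2*q/(1 + q))
n(A, K) = K + K² (n(A, K) = K² + K = K + K²)
R = 54 (R = -3*(-27 + 9*1) + 0 = -3*(-27 + 9) + 0 = -3*(-18) + 0 = 54 + 0 = 54)
(R + n(-9, X(2)))² = (54 + (2*2/(1 + 2))*(1 + 2*2/(1 + 2)))² = (54 + (2*2/3)*(1 + 2*2/3))² = (54 + (2*2*(⅓))*(1 + 2*2*(⅓)))² = (54 + 4*(1 + 4/3)/3)² = (54 + (4/3)*(7/3))² = (54 + 28/9)² = (514/9)² = 264196/81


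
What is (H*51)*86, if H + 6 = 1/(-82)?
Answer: -1081149/41 ≈ -26370.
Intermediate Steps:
H = -493/82 (H = -6 + 1/(-82) = -6 - 1/82 = -493/82 ≈ -6.0122)
(H*51)*86 = -493/82*51*86 = -25143/82*86 = -1081149/41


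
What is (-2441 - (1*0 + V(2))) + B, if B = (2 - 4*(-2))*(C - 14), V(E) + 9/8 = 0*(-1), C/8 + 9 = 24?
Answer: -11039/8 ≈ -1379.9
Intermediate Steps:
C = 120 (C = -72 + 8*24 = -72 + 192 = 120)
V(E) = -9/8 (V(E) = -9/8 + 0*(-1) = -9/8 + 0 = -9/8)
B = 1060 (B = (2 - 4*(-2))*(120 - 14) = (2 + 8)*106 = 10*106 = 1060)
(-2441 - (1*0 + V(2))) + B = (-2441 - (1*0 - 9/8)) + 1060 = (-2441 - (0 - 9/8)) + 1060 = (-2441 - 1*(-9/8)) + 1060 = (-2441 + 9/8) + 1060 = -19519/8 + 1060 = -11039/8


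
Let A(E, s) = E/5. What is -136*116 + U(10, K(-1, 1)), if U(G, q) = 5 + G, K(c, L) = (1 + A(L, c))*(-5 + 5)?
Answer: -15761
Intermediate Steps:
A(E, s) = E/5 (A(E, s) = E*(1/5) = E/5)
K(c, L) = 0 (K(c, L) = (1 + L/5)*(-5 + 5) = (1 + L/5)*0 = 0)
-136*116 + U(10, K(-1, 1)) = -136*116 + (5 + 10) = -15776 + 15 = -15761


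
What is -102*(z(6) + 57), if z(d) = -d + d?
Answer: -5814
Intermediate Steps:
z(d) = 0
-102*(z(6) + 57) = -102*(0 + 57) = -102*57 = -5814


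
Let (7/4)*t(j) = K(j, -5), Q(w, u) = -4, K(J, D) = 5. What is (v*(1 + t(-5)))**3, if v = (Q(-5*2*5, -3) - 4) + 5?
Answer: -531441/343 ≈ -1549.4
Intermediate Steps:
t(j) = 20/7 (t(j) = (4/7)*5 = 20/7)
v = -3 (v = (-4 - 4) + 5 = -8 + 5 = -3)
(v*(1 + t(-5)))**3 = (-3*(1 + 20/7))**3 = (-3*27/7)**3 = (-81/7)**3 = -531441/343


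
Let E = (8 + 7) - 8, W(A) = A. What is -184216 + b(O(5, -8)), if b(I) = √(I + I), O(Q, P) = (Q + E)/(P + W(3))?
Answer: -184216 + 2*I*√30/5 ≈ -1.8422e+5 + 2.1909*I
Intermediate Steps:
E = 7 (E = 15 - 8 = 7)
O(Q, P) = (7 + Q)/(3 + P) (O(Q, P) = (Q + 7)/(P + 3) = (7 + Q)/(3 + P))
b(I) = √2*√I (b(I) = √(2*I) = √2*√I)
-184216 + b(O(5, -8)) = -184216 + √2*√((7 + 5)/(3 - 8)) = -184216 + √2*√(12/(-5)) = -184216 + √2*√(-⅕*12) = -184216 + √2*√(-12/5) = -184216 + √2*(2*I*√15/5) = -184216 + 2*I*√30/5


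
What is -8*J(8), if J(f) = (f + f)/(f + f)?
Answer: -8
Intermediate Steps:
J(f) = 1 (J(f) = (2*f)/((2*f)) = (2*f)*(1/(2*f)) = 1)
-8*J(8) = -8*1 = -8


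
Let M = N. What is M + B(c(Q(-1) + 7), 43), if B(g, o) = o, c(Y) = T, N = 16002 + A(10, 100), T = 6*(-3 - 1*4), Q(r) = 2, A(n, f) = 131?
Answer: 16176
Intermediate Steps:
T = -42 (T = 6*(-3 - 4) = 6*(-7) = -42)
N = 16133 (N = 16002 + 131 = 16133)
c(Y) = -42
M = 16133
M + B(c(Q(-1) + 7), 43) = 16133 + 43 = 16176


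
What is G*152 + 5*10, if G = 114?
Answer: 17378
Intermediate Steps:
G*152 + 5*10 = 114*152 + 5*10 = 17328 + 50 = 17378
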